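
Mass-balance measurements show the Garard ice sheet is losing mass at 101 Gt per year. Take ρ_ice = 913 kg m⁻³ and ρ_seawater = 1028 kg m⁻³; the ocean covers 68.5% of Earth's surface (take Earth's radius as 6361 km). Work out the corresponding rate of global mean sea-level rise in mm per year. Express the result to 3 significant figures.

ρ_w = 1028 kg m⁻³. Annual water volume added = 101 Gt / ρ_w = 1.010×10^14 kg / 1028 kg m⁻³ = 9.825×10^10 m³.
Δh per year = 9.825×10^10 / 3.48×10^14 = 2.82×10^-4 m = 0.282 mm.

≈ 0.282 mm/yr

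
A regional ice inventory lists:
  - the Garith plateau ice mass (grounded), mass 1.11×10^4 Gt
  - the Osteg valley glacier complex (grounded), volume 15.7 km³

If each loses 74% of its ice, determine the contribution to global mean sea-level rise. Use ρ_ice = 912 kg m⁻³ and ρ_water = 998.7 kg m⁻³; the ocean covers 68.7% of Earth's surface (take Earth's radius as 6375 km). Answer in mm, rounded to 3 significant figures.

Garith: 0.74 × 1.11×10^4 Gt = 8.214×10^15 kg; dividing by ρ_w = 998.7 kg m⁻³ gives 8.225×10^12 m³ of water.
Osteg: 0.74 × 15.7 km³ × (912/998.7) = 10.61 km³ of water.
Total added water ≈ 8.235×10^12 m³ over 3.51×10^14 m² → Δh = 0.0235 m = 23.5 mm.

≈ 23.5 mm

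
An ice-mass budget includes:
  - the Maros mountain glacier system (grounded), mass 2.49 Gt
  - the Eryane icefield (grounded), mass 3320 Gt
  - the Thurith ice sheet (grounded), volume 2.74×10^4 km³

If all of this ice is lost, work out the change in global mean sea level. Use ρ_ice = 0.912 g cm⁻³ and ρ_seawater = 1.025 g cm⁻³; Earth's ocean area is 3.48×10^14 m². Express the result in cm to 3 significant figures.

Maros: 2.49 Gt = 2.490×10^12 kg; dividing by ρ_w = 1.025 g cm⁻³ = 1025 kg m⁻³ gives 2.429×10^9 m³ of water.
Eryane: 3320 Gt = 3.320×10^15 kg; dividing by ρ_w = 1025 kg m⁻³ gives 3.239×10^12 m³ of water.
Thurith: 2.74×10^4 km³ × (912/1025) = 2.438×10^4 km³ of water.
Total added water ≈ 2.762×10^13 m³ over 3.48×10^14 m² → Δh = 0.0794 m = 7.94 cm.

≈ 7.94 cm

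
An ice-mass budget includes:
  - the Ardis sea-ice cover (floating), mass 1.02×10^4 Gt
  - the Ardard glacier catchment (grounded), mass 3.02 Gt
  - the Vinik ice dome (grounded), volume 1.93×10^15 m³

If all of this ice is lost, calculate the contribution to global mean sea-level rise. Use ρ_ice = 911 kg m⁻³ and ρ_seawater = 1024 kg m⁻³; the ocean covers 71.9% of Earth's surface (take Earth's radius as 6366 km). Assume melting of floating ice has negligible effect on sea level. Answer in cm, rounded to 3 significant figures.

≈ 469 cm

The Ardis sea-ice cover is floating and already displaces its own weight of water, so its melt adds essentially nothing to sea level.
Ardard: 3.02 Gt = 3.020×10^12 kg; dividing by ρ_w = 1024 kg m⁻³ gives 2.949×10^9 m³ of water.
Vinik: 1.93×10^15 m³ × (911/1024) = 1.717×10^15 m³ of water.
Total added water ≈ 1.717×10^15 m³ over 3.66×10^14 m² → Δh = 4.69 m = 469 cm.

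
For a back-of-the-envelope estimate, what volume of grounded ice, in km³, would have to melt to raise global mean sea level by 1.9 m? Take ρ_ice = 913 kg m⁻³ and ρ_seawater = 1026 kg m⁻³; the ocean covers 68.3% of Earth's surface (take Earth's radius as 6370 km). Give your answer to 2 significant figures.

≈ 7.4×10^5 km³

Required water volume = Δh × A = 1.9 m × 3.48×10^14 m² = 6.617×10^14 m³ = 6.617×10^5 km³.
Ice volume = water volume × ρ_w/ρ_ice = 6.617×10^5 × 1026/913 = 7.4×10^5 km³.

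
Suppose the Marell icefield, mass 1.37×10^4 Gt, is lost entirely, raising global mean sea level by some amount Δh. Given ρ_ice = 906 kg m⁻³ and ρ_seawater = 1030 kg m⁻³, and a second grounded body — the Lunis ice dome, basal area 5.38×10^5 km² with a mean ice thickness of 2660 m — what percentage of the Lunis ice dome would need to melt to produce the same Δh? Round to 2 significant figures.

≈ 1.1 %

Equal sea-level rise means equal mass of meltwater, i.e. equal mass of ice lost.
Ice mass of Marell: 1.370×10^16 kg; ice mass of Lunis: 1.297×10^18 kg.
Fraction required = 1.370×10^16 / 1.297×10^18 = 0.0106 → 1.1 %.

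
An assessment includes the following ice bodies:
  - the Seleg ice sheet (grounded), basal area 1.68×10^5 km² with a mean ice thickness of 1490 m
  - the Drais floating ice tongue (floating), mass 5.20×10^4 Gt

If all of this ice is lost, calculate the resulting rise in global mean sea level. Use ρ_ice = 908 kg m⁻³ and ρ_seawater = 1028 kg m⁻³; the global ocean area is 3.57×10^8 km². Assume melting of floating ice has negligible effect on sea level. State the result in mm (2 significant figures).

≈ 620 mm

Seleg: ice volume = 1.68×10^5 km² × 1490 m = 2.503×10^5 km³; 2.503×10^5 × (908/1028) = 2.211×10^5 km³ of water.
The Drais floating ice tongue is floating and already displaces its own weight of water, so its melt adds essentially nothing to sea level.
Total added water ≈ 2.211×10^14 m³ over 3.57×10^14 m² → Δh = 0.619 m = 620 mm.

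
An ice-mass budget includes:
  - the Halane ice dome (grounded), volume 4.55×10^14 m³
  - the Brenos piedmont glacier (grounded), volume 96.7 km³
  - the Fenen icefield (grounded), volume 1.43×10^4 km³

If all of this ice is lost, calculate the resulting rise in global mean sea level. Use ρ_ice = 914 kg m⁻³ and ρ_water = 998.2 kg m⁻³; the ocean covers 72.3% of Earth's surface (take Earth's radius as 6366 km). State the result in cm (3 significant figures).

Halane: 4.55×10^14 m³ × (914/998.2) = 4.166×10^14 m³ of water.
Brenos: 96.7 km³ × (914/998.2) = 88.54 km³ of water.
Fenen: 1.43×10^4 km³ × (914/998.2) = 1.309×10^4 km³ of water.
Total added water ≈ 4.298×10^14 m³ over 3.68×10^14 m² → Δh = 1.17 m = 117 cm.

≈ 117 cm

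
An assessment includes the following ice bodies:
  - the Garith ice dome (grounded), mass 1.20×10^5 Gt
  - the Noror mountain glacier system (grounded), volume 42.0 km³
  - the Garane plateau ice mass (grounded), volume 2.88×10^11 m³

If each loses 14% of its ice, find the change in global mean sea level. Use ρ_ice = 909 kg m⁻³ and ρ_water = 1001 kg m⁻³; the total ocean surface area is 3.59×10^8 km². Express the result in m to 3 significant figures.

≈ 0.0469 m

Garith: 0.14 × 1.20×10^5 Gt = 1.680×10^16 kg; dividing by ρ_w = 1001 kg m⁻³ gives 1.678×10^13 m³ of water.
Noror: 0.14 × 42.0 km³ × (909/1001) = 5.340 km³ of water.
Garane: 0.14 × 2.88×10^11 m³ × (909/1001) = 3.661×10^10 m³ of water.
Total added water ≈ 1.683×10^13 m³ over 3.59×10^14 m² → Δh = 0.0469 m.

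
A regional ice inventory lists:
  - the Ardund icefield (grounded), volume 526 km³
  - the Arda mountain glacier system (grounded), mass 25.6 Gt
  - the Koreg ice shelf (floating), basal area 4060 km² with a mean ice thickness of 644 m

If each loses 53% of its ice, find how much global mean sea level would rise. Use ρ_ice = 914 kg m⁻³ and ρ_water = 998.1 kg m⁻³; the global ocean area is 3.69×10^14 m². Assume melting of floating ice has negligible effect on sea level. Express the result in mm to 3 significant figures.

≈ 0.729 mm

Ardund: 0.53 × 526 km³ × (914/998.1) = 255.3 km³ of water.
Arda: 0.53 × 25.6 Gt = 1.357×10^13 kg; dividing by ρ_w = 998.1 kg m⁻³ gives 1.359×10^10 m³ of water.
The Koreg ice shelf is floating and already displaces its own weight of water, so its melt adds essentially nothing to sea level.
Total added water ≈ 2.689×10^11 m³ over 3.69×10^14 m² → Δh = 7.29×10^-4 m = 0.729 mm.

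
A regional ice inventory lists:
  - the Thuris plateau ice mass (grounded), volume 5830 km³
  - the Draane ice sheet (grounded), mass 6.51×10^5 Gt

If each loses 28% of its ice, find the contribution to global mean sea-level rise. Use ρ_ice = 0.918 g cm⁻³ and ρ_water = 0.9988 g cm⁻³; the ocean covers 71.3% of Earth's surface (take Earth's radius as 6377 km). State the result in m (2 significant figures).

Thuris: 0.28 × 5830 km³ × (918/998.8) = 1500 km³ of water.
Draane: 0.28 × 6.51×10^5 Gt = 1.823×10^17 kg; dividing by ρ_w = 0.9988 g cm⁻³ = 998.8 kg m⁻³ gives 1.825×10^14 m³ of water.
Total added water ≈ 1.840×10^14 m³ over 3.64×10^14 m² → Δh = 0.505 m.

≈ 0.50 m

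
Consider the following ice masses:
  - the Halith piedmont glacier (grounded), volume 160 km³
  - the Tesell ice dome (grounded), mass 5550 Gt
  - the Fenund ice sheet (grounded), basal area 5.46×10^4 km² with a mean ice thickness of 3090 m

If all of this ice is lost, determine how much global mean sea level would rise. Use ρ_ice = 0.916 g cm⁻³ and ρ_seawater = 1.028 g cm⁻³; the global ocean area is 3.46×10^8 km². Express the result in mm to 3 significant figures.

Halith: 160 km³ × (916/1028) = 142.6 km³ of water.
Tesell: 5550 Gt = 5.550×10^15 kg; dividing by ρ_w = 1.028 g cm⁻³ = 1028 kg m⁻³ gives 5.399×10^12 m³ of water.
Fenund: ice volume = 5.46×10^4 km² × 3090 m = 1.687×10^5 km³; 1.687×10^5 × (916/1028) = 1.503×10^5 km³ of water.
Total added water ≈ 1.559×10^14 m³ over 3.46×10^14 m² → Δh = 0.451 m = 451 mm.

≈ 451 mm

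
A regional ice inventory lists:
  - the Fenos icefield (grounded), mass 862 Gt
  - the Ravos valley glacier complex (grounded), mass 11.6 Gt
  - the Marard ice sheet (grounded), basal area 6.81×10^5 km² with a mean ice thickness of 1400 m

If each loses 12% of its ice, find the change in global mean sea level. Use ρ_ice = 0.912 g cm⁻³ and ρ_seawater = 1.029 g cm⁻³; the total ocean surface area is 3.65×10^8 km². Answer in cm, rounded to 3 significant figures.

Fenos: 0.12 × 862 Gt = 1.034×10^14 kg; dividing by ρ_w = 1.029 g cm⁻³ = 1029 kg m⁻³ gives 1.005×10^11 m³ of water.
Ravos: 0.12 × 11.6 Gt = 1.392×10^12 kg; dividing by ρ_w = 1029 kg m⁻³ gives 1.353×10^9 m³ of water.
Marard: ice volume = 6.81×10^5 km² × 1400 m = 9.534×10^5 km³; 0.12 × 9.534×10^5 × (912/1029) = 1.014×10^5 km³ of water.
Total added water ≈ 1.015×10^14 m³ over 3.65×10^14 m² → Δh = 0.278 m = 27.8 cm.

≈ 27.8 cm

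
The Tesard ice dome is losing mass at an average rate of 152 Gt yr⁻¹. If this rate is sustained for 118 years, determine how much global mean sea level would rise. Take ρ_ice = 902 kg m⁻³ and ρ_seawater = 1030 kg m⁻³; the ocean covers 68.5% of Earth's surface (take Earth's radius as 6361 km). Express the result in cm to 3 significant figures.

Total mass lost = 152 Gt/yr × 118 yr = 1.794×10^4 Gt = 1.794×10^16 kg.
ρ_w = 1030 kg m⁻³, so water volume = 1.794×10^16 / 1030 = 1.741×10^13 m³.
Δh = 1.741×10^13 / 3.48×10^14 = 0.0500 m = 5.00 cm.

≈ 5.00 cm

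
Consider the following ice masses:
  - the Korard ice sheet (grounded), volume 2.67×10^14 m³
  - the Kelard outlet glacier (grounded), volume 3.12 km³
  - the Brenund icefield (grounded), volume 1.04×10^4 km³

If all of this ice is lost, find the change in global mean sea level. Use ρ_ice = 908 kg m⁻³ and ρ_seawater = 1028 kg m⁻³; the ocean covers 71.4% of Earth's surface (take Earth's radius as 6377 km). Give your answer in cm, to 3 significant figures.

Korard: 2.67×10^14 m³ × (908/1028) = 2.358×10^14 m³ of water.
Kelard: 3.12 km³ × (908/1028) = 2.756 km³ of water.
Brenund: 1.04×10^4 km³ × (908/1028) = 9186 km³ of water.
Total added water ≈ 2.450×10^14 m³ over 3.65×10^14 m² → Δh = 0.672 m = 67.2 cm.

≈ 67.2 cm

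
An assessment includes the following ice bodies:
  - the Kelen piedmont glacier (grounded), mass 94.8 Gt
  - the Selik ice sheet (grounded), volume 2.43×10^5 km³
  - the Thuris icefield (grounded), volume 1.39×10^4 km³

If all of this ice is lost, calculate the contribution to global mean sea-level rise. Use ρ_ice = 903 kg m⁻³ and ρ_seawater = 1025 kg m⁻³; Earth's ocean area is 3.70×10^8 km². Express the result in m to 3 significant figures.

Kelen: 94.8 Gt = 9.480×10^13 kg; dividing by ρ_w = 1025 kg m⁻³ gives 9.249×10^10 m³ of water.
Selik: 2.43×10^5 km³ × (903/1025) = 2.141×10^5 km³ of water.
Thuris: 1.39×10^4 km³ × (903/1025) = 1.225×10^4 km³ of water.
Total added water ≈ 2.264×10^14 m³ over 3.70×10^14 m² → Δh = 0.612 m.

≈ 0.612 m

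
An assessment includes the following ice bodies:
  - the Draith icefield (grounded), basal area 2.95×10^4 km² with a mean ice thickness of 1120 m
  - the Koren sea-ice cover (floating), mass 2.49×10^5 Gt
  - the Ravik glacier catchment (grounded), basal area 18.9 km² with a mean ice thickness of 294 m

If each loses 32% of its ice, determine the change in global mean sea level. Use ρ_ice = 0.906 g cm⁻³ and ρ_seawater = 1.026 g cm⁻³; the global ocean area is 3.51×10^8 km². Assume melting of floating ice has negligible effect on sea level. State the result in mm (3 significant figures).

≈ 26.6 mm

Draith: ice volume = 2.95×10^4 km² × 1120 m = 3.304×10^4 km³; 0.32 × 3.304×10^4 × (906/1026) = 9336 km³ of water.
The Koren sea-ice cover is floating and already displaces its own weight of water, so its melt adds essentially nothing to sea level.
Ravik: ice volume = 18.9 km² × 294 m = 5.557 km³; 0.32 × 5.557 × (906/1026) = 1.570 km³ of water.
Total added water ≈ 9.338×10^12 m³ over 3.51×10^14 m² → Δh = 0.0266 m = 26.6 mm.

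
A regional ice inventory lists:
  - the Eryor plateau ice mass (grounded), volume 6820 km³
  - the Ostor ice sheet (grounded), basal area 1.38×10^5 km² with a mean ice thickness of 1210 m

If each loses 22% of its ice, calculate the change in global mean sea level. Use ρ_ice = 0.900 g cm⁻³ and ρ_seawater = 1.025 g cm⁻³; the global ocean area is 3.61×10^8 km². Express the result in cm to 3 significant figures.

≈ 9.30 cm

Eryor: 0.22 × 6820 km³ × (900/1025) = 1317 km³ of water.
Ostor: ice volume = 1.38×10^5 km² × 1210 m = 1.670×10^5 km³; 0.22 × 1.670×10^5 × (900/1025) = 3.226×10^4 km³ of water.
Total added water ≈ 3.357×10^13 m³ over 3.61×10^14 m² → Δh = 0.0930 m = 9.30 cm.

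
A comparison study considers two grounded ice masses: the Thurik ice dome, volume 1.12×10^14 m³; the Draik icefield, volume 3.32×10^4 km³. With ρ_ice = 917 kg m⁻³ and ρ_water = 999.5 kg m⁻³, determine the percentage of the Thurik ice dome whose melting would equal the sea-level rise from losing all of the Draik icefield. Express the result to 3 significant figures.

≈ 29.6 %

Equal sea-level rise means equal mass of meltwater, i.e. equal mass of ice lost.
Ice mass of Draik: 3.044×10^16 kg; ice mass of Thurik: 1.027×10^17 kg.
Fraction required = 3.044×10^16 / 1.027×10^17 = 0.296 → 29.6 %.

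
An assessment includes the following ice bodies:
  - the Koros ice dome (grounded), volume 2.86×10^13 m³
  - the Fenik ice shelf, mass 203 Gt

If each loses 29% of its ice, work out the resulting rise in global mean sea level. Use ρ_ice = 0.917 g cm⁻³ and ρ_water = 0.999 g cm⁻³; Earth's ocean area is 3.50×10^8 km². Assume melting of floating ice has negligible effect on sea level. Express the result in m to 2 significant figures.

Koros: 0.29 × 2.86×10^13 m³ × (917/999) = 7.613×10^12 m³ of water.
The Fenik ice shelf is floating and already displaces its own weight of water, so its melt adds essentially nothing to sea level.
Total added water ≈ 7.613×10^12 m³ over 3.50×10^14 m² → Δh = 0.0218 m.

≈ 0.022 m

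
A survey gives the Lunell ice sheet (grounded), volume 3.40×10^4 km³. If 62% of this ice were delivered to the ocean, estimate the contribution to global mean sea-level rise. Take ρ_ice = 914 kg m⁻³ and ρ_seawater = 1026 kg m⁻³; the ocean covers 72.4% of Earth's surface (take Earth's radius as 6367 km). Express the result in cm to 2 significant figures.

≈ 5.1 cm

Lunell: 0.62 × 3.40×10^4 km³ × (914/1026) = 1.878×10^4 km³ of water.
Spread over 3.69×10^14 m² of ocean, Δh = 1.878×10^13 / 3.69×10^14 = 0.0509 m = 5.1 cm.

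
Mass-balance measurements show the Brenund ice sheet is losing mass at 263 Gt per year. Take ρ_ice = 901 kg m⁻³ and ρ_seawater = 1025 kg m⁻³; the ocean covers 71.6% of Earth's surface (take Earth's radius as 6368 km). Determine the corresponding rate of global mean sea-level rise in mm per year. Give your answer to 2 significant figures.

ρ_w = 1025 kg m⁻³. Annual water volume added = 263 Gt / ρ_w = 2.630×10^14 kg / 1025 kg m⁻³ = 2.566×10^11 m³.
Δh per year = 2.566×10^11 / 3.65×10^14 = 7.03×10^-4 m = 0.70 mm.

≈ 0.70 mm/yr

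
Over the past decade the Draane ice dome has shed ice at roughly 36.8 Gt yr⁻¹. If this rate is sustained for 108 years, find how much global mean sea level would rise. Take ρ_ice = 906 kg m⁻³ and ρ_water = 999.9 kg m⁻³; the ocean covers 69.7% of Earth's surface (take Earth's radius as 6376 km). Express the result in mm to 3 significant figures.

Total mass lost = 36.8 Gt/yr × 108 yr = 3974 Gt = 3.974×10^15 kg.
ρ_w = 999.9 kg m⁻³, so water volume = 3.974×10^15 / 999.9 = 3.975×10^12 m³.
Δh = 3.975×10^12 / 3.56×10^14 = 0.0112 m = 11.2 mm.

≈ 11.2 mm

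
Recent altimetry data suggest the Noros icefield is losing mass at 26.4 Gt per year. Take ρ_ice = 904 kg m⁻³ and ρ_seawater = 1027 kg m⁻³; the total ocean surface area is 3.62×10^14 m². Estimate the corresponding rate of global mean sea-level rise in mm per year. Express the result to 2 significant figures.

ρ_w = 1027 kg m⁻³. Annual water volume added = 26.4 Gt / ρ_w = 2.640×10^13 kg / 1027 kg m⁻³ = 2.571×10^10 m³.
Δh per year = 2.571×10^10 / 3.62×10^14 = 7.10×10^-5 m = 0.071 mm.

≈ 0.071 mm/yr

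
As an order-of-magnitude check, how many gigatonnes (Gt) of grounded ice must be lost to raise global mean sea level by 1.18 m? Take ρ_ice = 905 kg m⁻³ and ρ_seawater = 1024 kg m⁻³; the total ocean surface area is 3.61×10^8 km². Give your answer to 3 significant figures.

Required water volume = Δh × A = 1.18 m × 3.61×10^14 m² = 4.260×10^14 m³.
ρ_w = 1024 kg m⁻³, so the mass of water = 4.260×10^14 m³ × 1024 kg m⁻³ = 4.362×10^17 kg = 4.36×10^5 Gt (and the same mass of ice, by conservation).

≈ 4.36×10^5 Gt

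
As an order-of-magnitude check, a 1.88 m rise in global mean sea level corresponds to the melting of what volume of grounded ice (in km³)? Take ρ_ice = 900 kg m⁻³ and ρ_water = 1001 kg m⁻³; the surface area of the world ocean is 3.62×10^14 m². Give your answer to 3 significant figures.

Required water volume = Δh × A = 1.88 m × 3.62×10^14 m² = 6.806×10^14 m³ = 6.806×10^5 km³.
Ice volume = water volume × ρ_w/ρ_ice = 6.806×10^5 × 1001/900 = 7.57×10^5 km³.

≈ 7.57×10^5 km³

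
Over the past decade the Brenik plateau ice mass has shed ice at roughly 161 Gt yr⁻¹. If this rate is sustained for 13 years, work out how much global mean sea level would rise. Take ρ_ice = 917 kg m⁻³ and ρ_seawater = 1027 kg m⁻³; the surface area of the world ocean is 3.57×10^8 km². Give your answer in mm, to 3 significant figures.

Total mass lost = 161 Gt/yr × 13 yr = 2093 Gt = 2.093×10^15 kg.
ρ_w = 1027 kg m⁻³, so water volume = 2.093×10^15 / 1027 = 2.038×10^12 m³.
Δh = 2.038×10^12 / 3.57×10^14 = 5.71×10^-3 m = 5.71 mm.

≈ 5.71 mm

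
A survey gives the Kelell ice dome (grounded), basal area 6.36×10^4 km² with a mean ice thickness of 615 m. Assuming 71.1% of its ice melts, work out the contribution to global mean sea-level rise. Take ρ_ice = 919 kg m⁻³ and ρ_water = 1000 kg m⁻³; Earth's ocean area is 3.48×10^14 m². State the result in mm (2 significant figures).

≈ 73 mm

Kelell: ice volume = 6.36×10^4 km² × 615 m = 3.911×10^4 km³; 0.711 × 3.911×10^4 × (919/1000) = 2.556×10^4 km³ of water.
Spread over 3.48×10^14 m² of ocean, Δh = 2.556×10^13 / 3.48×10^14 = 0.0734 m = 73 mm.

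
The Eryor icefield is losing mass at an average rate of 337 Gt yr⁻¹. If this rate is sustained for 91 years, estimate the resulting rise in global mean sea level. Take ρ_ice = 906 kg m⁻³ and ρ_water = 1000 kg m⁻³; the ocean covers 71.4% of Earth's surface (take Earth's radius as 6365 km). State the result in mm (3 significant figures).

Total mass lost = 337 Gt/yr × 91 yr = 3.067×10^4 Gt = 3.067×10^16 kg.
ρ_w = 1000 kg m⁻³, so water volume = 3.067×10^16 / 1000 = 3.067×10^13 m³.
Δh = 3.067×10^13 / 3.64×10^14 = 0.0844 m = 84.4 mm.

≈ 84.4 mm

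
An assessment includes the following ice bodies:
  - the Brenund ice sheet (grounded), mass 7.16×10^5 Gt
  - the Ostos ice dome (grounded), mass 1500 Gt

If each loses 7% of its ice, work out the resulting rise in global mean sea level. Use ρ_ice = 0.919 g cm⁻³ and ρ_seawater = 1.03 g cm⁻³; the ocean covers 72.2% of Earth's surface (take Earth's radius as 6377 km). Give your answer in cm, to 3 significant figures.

≈ 13.2 cm

Brenund: 0.07 × 7.16×10^5 Gt = 5.012×10^16 kg; dividing by ρ_w = 1.03 g cm⁻³ = 1030 kg m⁻³ gives 4.866×10^13 m³ of water.
Ostos: 0.07 × 1500 Gt = 1.050×10^14 kg; dividing by ρ_w = 1030 kg m⁻³ gives 1.019×10^11 m³ of water.
Total added water ≈ 4.876×10^13 m³ over 3.69×10^14 m² → Δh = 0.132 m = 13.2 cm.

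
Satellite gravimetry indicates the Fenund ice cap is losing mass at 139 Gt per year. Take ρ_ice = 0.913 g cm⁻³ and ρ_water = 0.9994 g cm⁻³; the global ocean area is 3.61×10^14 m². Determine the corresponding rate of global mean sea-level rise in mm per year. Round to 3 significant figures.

≈ 0.385 mm/yr

ρ_w = 0.9994 g cm⁻³ = 999.4 kg m⁻³. Annual water volume added = 139 Gt / ρ_w = 1.390×10^14 kg / 999.4 kg m⁻³ = 1.391×10^11 m³.
Δh per year = 1.391×10^11 / 3.61×10^14 = 3.85×10^-4 m = 0.385 mm.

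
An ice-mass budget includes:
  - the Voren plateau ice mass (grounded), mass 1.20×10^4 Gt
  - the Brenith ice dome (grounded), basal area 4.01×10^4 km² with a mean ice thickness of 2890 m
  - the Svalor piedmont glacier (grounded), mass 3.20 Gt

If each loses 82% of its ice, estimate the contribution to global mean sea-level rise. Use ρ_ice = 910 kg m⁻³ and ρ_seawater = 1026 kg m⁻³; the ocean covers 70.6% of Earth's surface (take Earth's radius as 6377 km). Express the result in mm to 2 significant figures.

≈ 260 mm

Voren: 0.82 × 1.20×10^4 Gt = 9.840×10^15 kg; dividing by ρ_w = 1026 kg m⁻³ gives 9.591×10^12 m³ of water.
Brenith: ice volume = 4.01×10^4 km² × 2890 m = 1.159×10^5 km³; 0.82 × 1.159×10^5 × (910/1026) = 8.428×10^4 km³ of water.
Svalor: 0.82 × 3.20 Gt = 2.624×10^12 kg; dividing by ρ_w = 1026 kg m⁻³ gives 2.558×10^9 m³ of water.
Total added water ≈ 9.388×10^13 m³ over 3.61×10^14 m² → Δh = 0.260 m = 260 mm.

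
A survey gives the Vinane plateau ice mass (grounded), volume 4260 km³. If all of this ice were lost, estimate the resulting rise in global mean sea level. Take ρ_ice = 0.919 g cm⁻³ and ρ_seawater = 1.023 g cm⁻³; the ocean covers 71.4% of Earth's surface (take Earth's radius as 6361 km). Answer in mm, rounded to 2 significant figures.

Vinane: 4260 km³ × (919/1023) = 3827 km³ of water.
Spread over 3.63×10^14 m² of ocean, Δh = 3.827×10^12 / 3.63×10^14 = 0.0105 m = 11 mm.

≈ 11 mm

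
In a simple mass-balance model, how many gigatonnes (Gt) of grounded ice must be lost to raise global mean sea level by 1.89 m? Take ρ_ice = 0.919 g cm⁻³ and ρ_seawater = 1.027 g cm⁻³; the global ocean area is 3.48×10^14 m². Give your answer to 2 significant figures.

Required water volume = Δh × A = 1.89 m × 3.48×10^14 m² = 6.577×10^14 m³.
ρ_w = 1.027 g cm⁻³ = 1027 kg m⁻³, so the mass of water = 6.577×10^14 m³ × 1027 kg m⁻³ = 6.755×10^17 kg = 6.8×10^5 Gt (and the same mass of ice, by conservation).

≈ 6.8×10^5 Gt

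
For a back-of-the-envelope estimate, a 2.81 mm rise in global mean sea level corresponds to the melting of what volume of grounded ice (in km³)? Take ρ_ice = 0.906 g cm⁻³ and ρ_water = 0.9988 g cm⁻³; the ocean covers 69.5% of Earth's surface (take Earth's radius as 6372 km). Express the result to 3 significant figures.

≈ 1100 km³

Required water volume = Δh × A = 0.00281 m × 3.55×10^14 m² = 9.964×10^11 m³ = 996.4 km³.
Ice volume = water volume × ρ_w/ρ_ice = 996.4 × 998.8/906 = 1100 km³.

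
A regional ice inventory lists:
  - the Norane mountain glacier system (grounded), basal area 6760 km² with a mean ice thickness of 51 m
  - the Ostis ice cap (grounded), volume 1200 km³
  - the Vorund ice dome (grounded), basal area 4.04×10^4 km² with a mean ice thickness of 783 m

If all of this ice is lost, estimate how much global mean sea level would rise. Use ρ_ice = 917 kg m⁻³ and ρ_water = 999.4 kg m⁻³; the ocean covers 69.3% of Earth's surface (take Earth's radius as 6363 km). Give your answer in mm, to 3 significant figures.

Norane: ice volume = 6760 km² × 51 m = 344.8 km³; 344.8 × (917/999.4) = 316.3 km³ of water.
Ostis: 1200 km³ × (917/999.4) = 1101 km³ of water.
Vorund: ice volume = 4.04×10^4 km² × 783 m = 3.163×10^4 km³; 3.163×10^4 × (917/999.4) = 2.903×10^4 km³ of water.
Total added water ≈ 3.044×10^13 m³ over 3.53×10^14 m² → Δh = 0.0863 m = 86.3 mm.

≈ 86.3 mm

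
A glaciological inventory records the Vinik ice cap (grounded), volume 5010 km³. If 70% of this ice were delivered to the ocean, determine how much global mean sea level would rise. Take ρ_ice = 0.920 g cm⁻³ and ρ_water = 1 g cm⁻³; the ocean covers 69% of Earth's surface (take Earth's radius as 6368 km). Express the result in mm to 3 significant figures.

Vinik: 0.7 × 5010 km³ × (920/1000) = 3226 km³ of water.
Spread over 3.52×10^14 m² of ocean, Δh = 3.226×10^12 / 3.52×10^14 = 9.18×10^-3 m = 9.18 mm.

≈ 9.18 mm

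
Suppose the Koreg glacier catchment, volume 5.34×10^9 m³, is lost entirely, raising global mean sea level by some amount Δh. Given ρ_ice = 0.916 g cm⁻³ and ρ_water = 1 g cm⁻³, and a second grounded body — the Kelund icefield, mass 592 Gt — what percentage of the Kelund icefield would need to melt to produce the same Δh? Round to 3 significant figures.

Equal sea-level rise means equal mass of meltwater, i.e. equal mass of ice lost.
Ice mass of Koreg: 4.891×10^12 kg; ice mass of Kelund: 5.920×10^14 kg.
Fraction required = 4.891×10^12 / 5.920×10^14 = 8.26×10^-3 → 0.826 %.

≈ 0.826 %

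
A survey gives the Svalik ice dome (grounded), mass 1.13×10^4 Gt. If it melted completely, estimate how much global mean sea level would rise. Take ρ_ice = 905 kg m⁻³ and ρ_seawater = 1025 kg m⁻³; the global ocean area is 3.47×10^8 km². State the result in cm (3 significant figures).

Svalik: 1.13×10^4 Gt = 1.130×10^16 kg; dividing by ρ_w = 1025 kg m⁻³ gives 1.102×10^13 m³ of water.
Spread over 3.47×10^14 m² of ocean, Δh = 1.102×10^13 / 3.47×10^14 = 0.0318 m = 3.18 cm.

≈ 3.18 cm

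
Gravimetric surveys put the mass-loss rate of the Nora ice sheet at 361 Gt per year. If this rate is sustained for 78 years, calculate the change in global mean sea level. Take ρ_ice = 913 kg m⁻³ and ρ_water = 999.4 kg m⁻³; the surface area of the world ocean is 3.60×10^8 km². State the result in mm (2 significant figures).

≈ 78 mm

Total mass lost = 361 Gt/yr × 78 yr = 2.816×10^4 Gt = 2.816×10^16 kg.
ρ_w = 999.4 kg m⁻³, so water volume = 2.816×10^16 / 999.4 = 2.817×10^13 m³.
Δh = 2.817×10^13 / 3.60×10^14 = 0.0783 m = 78 mm.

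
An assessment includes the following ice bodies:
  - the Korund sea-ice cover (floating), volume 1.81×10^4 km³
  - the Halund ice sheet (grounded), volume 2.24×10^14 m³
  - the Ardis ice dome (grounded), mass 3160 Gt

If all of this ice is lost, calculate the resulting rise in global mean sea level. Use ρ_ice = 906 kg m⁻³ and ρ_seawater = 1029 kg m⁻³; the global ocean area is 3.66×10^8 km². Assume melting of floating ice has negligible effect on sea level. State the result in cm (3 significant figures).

The Korund sea-ice cover is floating and already displaces its own weight of water, so its melt adds essentially nothing to sea level.
Halund: 2.24×10^14 m³ × (906/1029) = 1.972×10^14 m³ of water.
Ardis: 3160 Gt = 3.160×10^15 kg; dividing by ρ_w = 1029 kg m⁻³ gives 3.071×10^12 m³ of water.
Total added water ≈ 2.003×10^14 m³ over 3.66×10^14 m² → Δh = 0.547 m = 54.7 cm.

≈ 54.7 cm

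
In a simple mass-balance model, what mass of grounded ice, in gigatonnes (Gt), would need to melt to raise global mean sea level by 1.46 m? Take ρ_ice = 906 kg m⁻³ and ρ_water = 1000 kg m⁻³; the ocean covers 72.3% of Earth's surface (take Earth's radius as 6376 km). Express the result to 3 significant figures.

Required water volume = Δh × A = 1.46 m × 3.69×10^14 m² = 5.393×10^14 m³.
ρ_w = 1000 kg m⁻³, so the mass of water = 5.393×10^14 m³ × 1000 kg m⁻³ = 5.393×10^17 kg = 5.39×10^5 Gt (and the same mass of ice, by conservation).

≈ 5.39×10^5 Gt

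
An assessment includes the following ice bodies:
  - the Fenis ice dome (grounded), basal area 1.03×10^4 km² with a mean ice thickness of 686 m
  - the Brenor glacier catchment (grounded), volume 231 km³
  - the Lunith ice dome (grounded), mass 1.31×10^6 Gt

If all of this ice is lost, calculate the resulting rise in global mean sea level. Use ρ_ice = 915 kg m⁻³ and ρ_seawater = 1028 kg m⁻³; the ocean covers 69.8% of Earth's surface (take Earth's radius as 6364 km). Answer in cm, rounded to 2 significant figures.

≈ 360 cm

Fenis: ice volume = 1.03×10^4 km² × 686 m = 7066 km³; 7066 × (915/1028) = 6289 km³ of water.
Brenor: 231 km³ × (915/1028) = 205.6 km³ of water.
Lunith: 1.31×10^6 Gt = 1.310×10^18 kg; dividing by ρ_w = 1028 kg m⁻³ gives 1.274×10^15 m³ of water.
Total added water ≈ 1.281×10^15 m³ over 3.55×10^14 m² → Δh = 3.61 m = 360 cm.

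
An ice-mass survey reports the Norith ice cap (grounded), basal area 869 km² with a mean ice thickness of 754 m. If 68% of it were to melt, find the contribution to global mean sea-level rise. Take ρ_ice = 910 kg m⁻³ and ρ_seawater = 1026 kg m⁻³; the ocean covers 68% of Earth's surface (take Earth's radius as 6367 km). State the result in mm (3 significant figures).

≈ 1.14 mm

Norith: ice volume = 869 km² × 754 m = 655.2 km³; 0.68 × 655.2 × (910/1026) = 395.2 km³ of water.
Spread over 3.46×10^14 m² of ocean, Δh = 3.952×10^11 / 3.46×10^14 = 1.14×10^-3 m = 1.14 mm.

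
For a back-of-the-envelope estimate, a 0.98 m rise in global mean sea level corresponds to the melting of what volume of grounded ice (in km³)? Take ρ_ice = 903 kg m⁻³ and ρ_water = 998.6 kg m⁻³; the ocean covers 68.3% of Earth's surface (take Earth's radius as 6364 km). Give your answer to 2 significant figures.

≈ 3.8×10^5 km³

Required water volume = Δh × A = 0.98 m × 3.48×10^14 m² = 3.407×10^14 m³ = 3.407×10^5 km³.
Ice volume = water volume × ρ_w/ρ_ice = 3.407×10^5 × 998.6/903 = 3.8×10^5 km³.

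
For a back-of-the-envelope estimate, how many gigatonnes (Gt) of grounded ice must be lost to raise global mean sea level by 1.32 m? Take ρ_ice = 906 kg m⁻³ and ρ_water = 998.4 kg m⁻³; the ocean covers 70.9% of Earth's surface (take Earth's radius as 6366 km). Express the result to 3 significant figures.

Required water volume = Δh × A = 1.32 m × 3.61×10^14 m² = 4.766×10^14 m³.
ρ_w = 998.4 kg m⁻³, so the mass of water = 4.766×10^14 m³ × 998.4 kg m⁻³ = 4.758×10^17 kg = 4.76×10^5 Gt (and the same mass of ice, by conservation).

≈ 4.76×10^5 Gt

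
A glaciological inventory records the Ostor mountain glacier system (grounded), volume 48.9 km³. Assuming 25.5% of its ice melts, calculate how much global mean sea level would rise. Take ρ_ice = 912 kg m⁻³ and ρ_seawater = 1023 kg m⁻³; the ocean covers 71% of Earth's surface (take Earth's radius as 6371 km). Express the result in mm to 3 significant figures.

≈ 0.0307 mm

Ostor: 0.255 × 48.9 km³ × (912/1023) = 11.12 km³ of water.
Spread over 3.62×10^14 m² of ocean, Δh = 1.112×10^10 / 3.62×10^14 = 3.07×10^-5 m = 0.0307 mm.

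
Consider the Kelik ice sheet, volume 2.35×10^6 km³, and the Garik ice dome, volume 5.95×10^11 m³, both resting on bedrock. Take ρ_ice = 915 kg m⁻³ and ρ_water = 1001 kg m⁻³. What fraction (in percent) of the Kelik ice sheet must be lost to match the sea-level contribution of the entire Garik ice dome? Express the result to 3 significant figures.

Equal sea-level rise means equal mass of meltwater, i.e. equal mass of ice lost.
Ice mass of Garik: 5.444×10^14 kg; ice mass of Kelik: 2.150×10^18 kg.
Fraction required = 5.444×10^14 / 2.150×10^18 = 2.53×10^-4 → 0.0253 %.

≈ 0.0253 %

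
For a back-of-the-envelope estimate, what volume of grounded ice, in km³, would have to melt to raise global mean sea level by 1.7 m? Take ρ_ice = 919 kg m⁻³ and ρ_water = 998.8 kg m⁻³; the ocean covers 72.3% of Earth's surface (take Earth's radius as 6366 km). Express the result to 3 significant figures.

Required water volume = Δh × A = 1.7 m × 3.68×10^14 m² = 6.259×10^14 m³ = 6.259×10^5 km³.
Ice volume = water volume × ρ_w/ρ_ice = 6.259×10^5 × 998.8/919 = 6.80×10^5 km³.

≈ 6.80×10^5 km³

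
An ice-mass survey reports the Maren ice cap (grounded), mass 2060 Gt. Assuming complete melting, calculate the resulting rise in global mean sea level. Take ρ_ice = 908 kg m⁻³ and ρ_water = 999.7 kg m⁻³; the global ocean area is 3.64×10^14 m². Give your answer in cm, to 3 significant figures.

≈ 0.566 cm

Maren: 2060 Gt = 2.060×10^15 kg; dividing by ρ_w = 999.7 kg m⁻³ gives 2.061×10^12 m³ of water.
Spread over 3.64×10^14 m² of ocean, Δh = 2.061×10^12 / 3.64×10^14 = 5.66×10^-3 m = 0.566 cm.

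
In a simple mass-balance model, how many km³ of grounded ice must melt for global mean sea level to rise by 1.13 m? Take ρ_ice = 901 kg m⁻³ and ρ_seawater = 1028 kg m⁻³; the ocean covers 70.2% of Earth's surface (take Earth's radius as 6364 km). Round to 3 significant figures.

Required water volume = Δh × A = 1.13 m × 3.57×10^14 m² = 4.037×10^14 m³ = 4.037×10^5 km³.
Ice volume = water volume × ρ_w/ρ_ice = 4.037×10^5 × 1028/901 = 4.61×10^5 km³.

≈ 4.61×10^5 km³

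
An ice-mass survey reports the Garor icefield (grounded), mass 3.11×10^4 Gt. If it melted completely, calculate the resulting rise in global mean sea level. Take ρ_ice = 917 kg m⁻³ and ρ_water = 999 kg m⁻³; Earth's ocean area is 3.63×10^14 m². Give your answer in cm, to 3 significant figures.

Garor: 3.11×10^4 Gt = 3.110×10^16 kg; dividing by ρ_w = 999 kg m⁻³ gives 3.113×10^13 m³ of water.
Spread over 3.63×10^14 m² of ocean, Δh = 3.113×10^13 / 3.63×10^14 = 0.0858 m = 8.58 cm.

≈ 8.58 cm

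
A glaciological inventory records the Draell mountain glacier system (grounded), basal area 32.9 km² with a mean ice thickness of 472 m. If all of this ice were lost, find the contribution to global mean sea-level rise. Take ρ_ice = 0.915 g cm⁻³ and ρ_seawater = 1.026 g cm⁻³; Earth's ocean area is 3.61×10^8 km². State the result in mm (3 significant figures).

Draell: ice volume = 32.9 km² × 472 m = 15.53 km³; 15.53 × (915/1026) = 13.85 km³ of water.
Spread over 3.61×10^14 m² of ocean, Δh = 1.385×10^10 / 3.61×10^14 = 3.84×10^-5 m = 0.0384 mm.

≈ 0.0384 mm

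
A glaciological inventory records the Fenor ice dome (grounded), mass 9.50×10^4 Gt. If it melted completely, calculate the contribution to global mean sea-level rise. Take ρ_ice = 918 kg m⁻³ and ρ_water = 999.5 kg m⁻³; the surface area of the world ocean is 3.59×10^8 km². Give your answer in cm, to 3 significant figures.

Fenor: 9.50×10^4 Gt = 9.500×10^16 kg; dividing by ρ_w = 999.5 kg m⁻³ gives 9.505×10^13 m³ of water.
Spread over 3.59×10^14 m² of ocean, Δh = 9.505×10^13 / 3.59×10^14 = 0.265 m = 26.5 cm.

≈ 26.5 cm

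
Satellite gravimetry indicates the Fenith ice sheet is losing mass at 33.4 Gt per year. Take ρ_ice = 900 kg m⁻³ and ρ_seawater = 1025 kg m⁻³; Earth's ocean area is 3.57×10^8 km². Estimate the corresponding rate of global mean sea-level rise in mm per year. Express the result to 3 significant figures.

≈ 0.0913 mm/yr

ρ_w = 1025 kg m⁻³. Annual water volume added = 33.4 Gt / ρ_w = 3.340×10^13 kg / 1025 kg m⁻³ = 3.259×10^10 m³.
Δh per year = 3.259×10^10 / 3.57×10^14 = 9.13×10^-5 m = 0.0913 mm.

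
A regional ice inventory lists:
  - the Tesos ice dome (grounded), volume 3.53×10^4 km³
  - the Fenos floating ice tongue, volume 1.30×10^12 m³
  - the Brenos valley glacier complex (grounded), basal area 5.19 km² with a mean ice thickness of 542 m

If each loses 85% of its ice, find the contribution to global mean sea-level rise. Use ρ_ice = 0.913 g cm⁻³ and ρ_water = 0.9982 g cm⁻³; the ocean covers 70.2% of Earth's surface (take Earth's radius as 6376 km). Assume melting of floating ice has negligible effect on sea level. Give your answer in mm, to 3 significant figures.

Tesos: 0.85 × 3.53×10^4 km³ × (913/998.2) = 2.744×10^4 km³ of water.
The Fenos floating ice tongue is floating and already displaces its own weight of water, so its melt adds essentially nothing to sea level.
Brenos: ice volume = 5.19 km² × 542 m = 2.813 km³; 0.85 × 2.813 × (913/998.2) = 2.187 km³ of water.
Total added water ≈ 2.745×10^13 m³ over 3.59×10^14 m² → Δh = 0.0765 m = 76.5 mm.

≈ 76.5 mm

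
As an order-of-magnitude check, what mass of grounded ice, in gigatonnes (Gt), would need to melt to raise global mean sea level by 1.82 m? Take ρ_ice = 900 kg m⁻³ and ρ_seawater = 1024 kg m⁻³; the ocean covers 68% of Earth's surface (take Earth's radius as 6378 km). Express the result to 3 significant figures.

Required water volume = Δh × A = 1.82 m × 3.48×10^14 m² = 6.326×10^14 m³.
ρ_w = 1024 kg m⁻³, so the mass of water = 6.326×10^14 m³ × 1024 kg m⁻³ = 6.478×10^17 kg = 6.48×10^5 Gt (and the same mass of ice, by conservation).

≈ 6.48×10^5 Gt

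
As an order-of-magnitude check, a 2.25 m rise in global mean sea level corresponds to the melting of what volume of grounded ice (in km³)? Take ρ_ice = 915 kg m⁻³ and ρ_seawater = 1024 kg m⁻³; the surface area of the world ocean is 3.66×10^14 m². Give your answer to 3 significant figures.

≈ 9.22×10^5 km³

Required water volume = Δh × A = 2.25 m × 3.66×10^14 m² = 8.235×10^14 m³ = 8.235×10^5 km³.
Ice volume = water volume × ρ_w/ρ_ice = 8.235×10^5 × 1024/915 = 9.22×10^5 km³.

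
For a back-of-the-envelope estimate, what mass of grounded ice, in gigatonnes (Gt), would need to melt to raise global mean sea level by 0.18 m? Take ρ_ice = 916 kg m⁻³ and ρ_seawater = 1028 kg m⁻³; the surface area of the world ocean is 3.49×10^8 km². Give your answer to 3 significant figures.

≈ 6.46×10^4 Gt

Required water volume = Δh × A = 0.18 m × 3.49×10^14 m² = 6.282×10^13 m³.
ρ_w = 1028 kg m⁻³, so the mass of water = 6.282×10^13 m³ × 1028 kg m⁻³ = 6.458×10^16 kg = 6.46×10^4 Gt (and the same mass of ice, by conservation).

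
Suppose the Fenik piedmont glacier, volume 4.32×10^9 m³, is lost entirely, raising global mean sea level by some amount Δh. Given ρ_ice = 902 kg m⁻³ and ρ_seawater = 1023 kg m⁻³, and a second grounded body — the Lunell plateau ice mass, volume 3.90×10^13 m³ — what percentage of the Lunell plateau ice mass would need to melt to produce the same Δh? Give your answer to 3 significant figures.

≈ 0.0111 %

Equal sea-level rise means equal mass of meltwater, i.e. equal mass of ice lost.
Ice mass of Fenik: 3.897×10^12 kg; ice mass of Lunell: 3.518×10^16 kg.
Fraction required = 3.897×10^12 / 3.518×10^16 = 1.11×10^-4 → 0.0111 %.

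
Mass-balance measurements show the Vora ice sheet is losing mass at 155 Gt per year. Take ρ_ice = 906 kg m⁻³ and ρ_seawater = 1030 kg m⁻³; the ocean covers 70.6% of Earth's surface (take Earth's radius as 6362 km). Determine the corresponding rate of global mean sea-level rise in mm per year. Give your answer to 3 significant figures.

ρ_w = 1030 kg m⁻³. Annual water volume added = 155 Gt / ρ_w = 1.550×10^14 kg / 1030 kg m⁻³ = 1.505×10^11 m³.
Δh per year = 1.505×10^11 / 3.59×10^14 = 4.19×10^-4 m = 0.419 mm.

≈ 0.419 mm/yr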